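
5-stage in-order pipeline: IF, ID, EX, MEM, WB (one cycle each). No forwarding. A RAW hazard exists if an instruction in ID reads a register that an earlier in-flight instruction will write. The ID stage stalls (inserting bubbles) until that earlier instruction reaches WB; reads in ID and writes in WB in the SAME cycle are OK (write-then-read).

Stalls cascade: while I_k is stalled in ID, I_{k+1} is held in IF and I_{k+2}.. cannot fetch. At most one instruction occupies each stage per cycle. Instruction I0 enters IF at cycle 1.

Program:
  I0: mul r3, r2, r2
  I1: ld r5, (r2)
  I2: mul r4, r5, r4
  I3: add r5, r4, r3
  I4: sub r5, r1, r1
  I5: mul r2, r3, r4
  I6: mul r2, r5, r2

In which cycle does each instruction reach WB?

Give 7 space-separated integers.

I0 mul r3 <- r2,r2: IF@1 ID@2 stall=0 (-) EX@3 MEM@4 WB@5
I1 ld r5 <- r2: IF@2 ID@3 stall=0 (-) EX@4 MEM@5 WB@6
I2 mul r4 <- r5,r4: IF@3 ID@4 stall=2 (RAW on I1.r5 (WB@6)) EX@7 MEM@8 WB@9
I3 add r5 <- r4,r3: IF@4 ID@7 stall=2 (RAW on I2.r4 (WB@9)) EX@10 MEM@11 WB@12
I4 sub r5 <- r1,r1: IF@7 ID@10 stall=0 (-) EX@11 MEM@12 WB@13
I5 mul r2 <- r3,r4: IF@10 ID@11 stall=0 (-) EX@12 MEM@13 WB@14
I6 mul r2 <- r5,r2: IF@11 ID@12 stall=2 (RAW on I5.r2 (WB@14)) EX@15 MEM@16 WB@17

Answer: 5 6 9 12 13 14 17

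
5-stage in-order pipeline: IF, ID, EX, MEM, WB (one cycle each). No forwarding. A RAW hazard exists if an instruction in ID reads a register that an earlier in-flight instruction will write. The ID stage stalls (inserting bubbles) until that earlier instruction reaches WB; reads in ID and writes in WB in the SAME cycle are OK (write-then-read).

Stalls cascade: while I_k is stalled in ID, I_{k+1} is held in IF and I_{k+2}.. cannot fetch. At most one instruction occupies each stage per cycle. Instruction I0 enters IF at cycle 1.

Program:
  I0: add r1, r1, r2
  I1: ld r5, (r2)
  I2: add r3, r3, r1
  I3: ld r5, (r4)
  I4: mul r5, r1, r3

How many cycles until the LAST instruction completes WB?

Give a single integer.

I0 add r1 <- r1,r2: IF@1 ID@2 stall=0 (-) EX@3 MEM@4 WB@5
I1 ld r5 <- r2: IF@2 ID@3 stall=0 (-) EX@4 MEM@5 WB@6
I2 add r3 <- r3,r1: IF@3 ID@4 stall=1 (RAW on I0.r1 (WB@5)) EX@6 MEM@7 WB@8
I3 ld r5 <- r4: IF@4 ID@6 stall=0 (-) EX@7 MEM@8 WB@9
I4 mul r5 <- r1,r3: IF@6 ID@7 stall=1 (RAW on I2.r3 (WB@8)) EX@9 MEM@10 WB@11

Answer: 11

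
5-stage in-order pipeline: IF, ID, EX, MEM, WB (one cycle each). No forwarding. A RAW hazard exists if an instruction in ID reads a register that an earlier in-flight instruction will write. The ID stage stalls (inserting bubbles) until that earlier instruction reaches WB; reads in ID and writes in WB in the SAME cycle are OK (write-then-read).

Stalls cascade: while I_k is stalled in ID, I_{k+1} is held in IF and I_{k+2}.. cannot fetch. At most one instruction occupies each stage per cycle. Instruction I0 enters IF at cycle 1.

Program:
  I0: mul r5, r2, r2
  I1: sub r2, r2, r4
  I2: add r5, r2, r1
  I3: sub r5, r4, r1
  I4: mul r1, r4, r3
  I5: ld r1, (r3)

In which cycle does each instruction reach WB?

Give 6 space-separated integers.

I0 mul r5 <- r2,r2: IF@1 ID@2 stall=0 (-) EX@3 MEM@4 WB@5
I1 sub r2 <- r2,r4: IF@2 ID@3 stall=0 (-) EX@4 MEM@5 WB@6
I2 add r5 <- r2,r1: IF@3 ID@4 stall=2 (RAW on I1.r2 (WB@6)) EX@7 MEM@8 WB@9
I3 sub r5 <- r4,r1: IF@4 ID@7 stall=0 (-) EX@8 MEM@9 WB@10
I4 mul r1 <- r4,r3: IF@7 ID@8 stall=0 (-) EX@9 MEM@10 WB@11
I5 ld r1 <- r3: IF@8 ID@9 stall=0 (-) EX@10 MEM@11 WB@12

Answer: 5 6 9 10 11 12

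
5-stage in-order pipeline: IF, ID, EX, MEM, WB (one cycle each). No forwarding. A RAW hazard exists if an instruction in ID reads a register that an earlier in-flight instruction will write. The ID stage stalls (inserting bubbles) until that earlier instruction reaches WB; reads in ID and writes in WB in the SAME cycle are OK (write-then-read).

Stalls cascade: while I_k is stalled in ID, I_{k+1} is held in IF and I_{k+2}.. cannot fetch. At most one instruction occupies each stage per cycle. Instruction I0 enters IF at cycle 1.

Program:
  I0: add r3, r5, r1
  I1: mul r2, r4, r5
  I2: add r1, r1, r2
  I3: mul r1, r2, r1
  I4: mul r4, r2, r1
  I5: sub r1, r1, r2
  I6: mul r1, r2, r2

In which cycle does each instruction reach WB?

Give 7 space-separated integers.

I0 add r3 <- r5,r1: IF@1 ID@2 stall=0 (-) EX@3 MEM@4 WB@5
I1 mul r2 <- r4,r5: IF@2 ID@3 stall=0 (-) EX@4 MEM@5 WB@6
I2 add r1 <- r1,r2: IF@3 ID@4 stall=2 (RAW on I1.r2 (WB@6)) EX@7 MEM@8 WB@9
I3 mul r1 <- r2,r1: IF@4 ID@7 stall=2 (RAW on I2.r1 (WB@9)) EX@10 MEM@11 WB@12
I4 mul r4 <- r2,r1: IF@7 ID@10 stall=2 (RAW on I3.r1 (WB@12)) EX@13 MEM@14 WB@15
I5 sub r1 <- r1,r2: IF@10 ID@13 stall=0 (-) EX@14 MEM@15 WB@16
I6 mul r1 <- r2,r2: IF@13 ID@14 stall=0 (-) EX@15 MEM@16 WB@17

Answer: 5 6 9 12 15 16 17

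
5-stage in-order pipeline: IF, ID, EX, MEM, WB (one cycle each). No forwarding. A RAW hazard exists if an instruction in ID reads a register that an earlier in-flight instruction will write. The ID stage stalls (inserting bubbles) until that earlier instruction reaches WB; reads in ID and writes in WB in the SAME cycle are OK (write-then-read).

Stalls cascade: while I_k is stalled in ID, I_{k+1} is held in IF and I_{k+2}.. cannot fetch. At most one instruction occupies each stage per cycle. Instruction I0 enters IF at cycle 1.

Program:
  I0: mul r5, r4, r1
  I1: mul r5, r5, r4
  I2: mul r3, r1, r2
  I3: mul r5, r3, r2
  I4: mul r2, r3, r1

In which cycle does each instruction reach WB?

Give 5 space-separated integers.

I0 mul r5 <- r4,r1: IF@1 ID@2 stall=0 (-) EX@3 MEM@4 WB@5
I1 mul r5 <- r5,r4: IF@2 ID@3 stall=2 (RAW on I0.r5 (WB@5)) EX@6 MEM@7 WB@8
I2 mul r3 <- r1,r2: IF@3 ID@6 stall=0 (-) EX@7 MEM@8 WB@9
I3 mul r5 <- r3,r2: IF@6 ID@7 stall=2 (RAW on I2.r3 (WB@9)) EX@10 MEM@11 WB@12
I4 mul r2 <- r3,r1: IF@7 ID@10 stall=0 (-) EX@11 MEM@12 WB@13

Answer: 5 8 9 12 13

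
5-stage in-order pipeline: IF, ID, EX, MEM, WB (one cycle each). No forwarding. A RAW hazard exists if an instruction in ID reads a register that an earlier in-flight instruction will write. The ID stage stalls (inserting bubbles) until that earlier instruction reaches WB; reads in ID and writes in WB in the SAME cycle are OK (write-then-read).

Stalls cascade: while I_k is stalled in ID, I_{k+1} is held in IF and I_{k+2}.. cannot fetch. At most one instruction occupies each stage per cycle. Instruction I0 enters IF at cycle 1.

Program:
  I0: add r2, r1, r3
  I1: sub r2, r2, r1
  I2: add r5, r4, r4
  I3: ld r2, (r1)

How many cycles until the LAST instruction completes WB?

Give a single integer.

Answer: 10

Derivation:
I0 add r2 <- r1,r3: IF@1 ID@2 stall=0 (-) EX@3 MEM@4 WB@5
I1 sub r2 <- r2,r1: IF@2 ID@3 stall=2 (RAW on I0.r2 (WB@5)) EX@6 MEM@7 WB@8
I2 add r5 <- r4,r4: IF@3 ID@6 stall=0 (-) EX@7 MEM@8 WB@9
I3 ld r2 <- r1: IF@6 ID@7 stall=0 (-) EX@8 MEM@9 WB@10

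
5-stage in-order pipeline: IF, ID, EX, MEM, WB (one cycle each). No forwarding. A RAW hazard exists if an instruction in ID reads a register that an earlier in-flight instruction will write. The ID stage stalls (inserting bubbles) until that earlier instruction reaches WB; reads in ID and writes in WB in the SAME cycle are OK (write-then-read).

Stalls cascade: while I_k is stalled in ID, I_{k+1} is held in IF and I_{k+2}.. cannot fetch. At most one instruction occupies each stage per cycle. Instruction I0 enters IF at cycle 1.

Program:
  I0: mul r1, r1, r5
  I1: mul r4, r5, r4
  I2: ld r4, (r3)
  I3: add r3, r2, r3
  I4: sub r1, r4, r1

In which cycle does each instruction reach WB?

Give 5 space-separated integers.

Answer: 5 6 7 8 10

Derivation:
I0 mul r1 <- r1,r5: IF@1 ID@2 stall=0 (-) EX@3 MEM@4 WB@5
I1 mul r4 <- r5,r4: IF@2 ID@3 stall=0 (-) EX@4 MEM@5 WB@6
I2 ld r4 <- r3: IF@3 ID@4 stall=0 (-) EX@5 MEM@6 WB@7
I3 add r3 <- r2,r3: IF@4 ID@5 stall=0 (-) EX@6 MEM@7 WB@8
I4 sub r1 <- r4,r1: IF@5 ID@6 stall=1 (RAW on I2.r4 (WB@7)) EX@8 MEM@9 WB@10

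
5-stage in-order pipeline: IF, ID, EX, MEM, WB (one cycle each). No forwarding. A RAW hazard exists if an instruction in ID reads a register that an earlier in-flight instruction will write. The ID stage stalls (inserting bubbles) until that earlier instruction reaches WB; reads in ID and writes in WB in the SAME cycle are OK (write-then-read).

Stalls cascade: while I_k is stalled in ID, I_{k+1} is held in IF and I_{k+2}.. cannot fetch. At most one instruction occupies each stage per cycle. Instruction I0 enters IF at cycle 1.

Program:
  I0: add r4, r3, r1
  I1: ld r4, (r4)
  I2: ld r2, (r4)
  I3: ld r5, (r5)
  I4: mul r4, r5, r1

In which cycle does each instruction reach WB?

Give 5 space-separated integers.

I0 add r4 <- r3,r1: IF@1 ID@2 stall=0 (-) EX@3 MEM@4 WB@5
I1 ld r4 <- r4: IF@2 ID@3 stall=2 (RAW on I0.r4 (WB@5)) EX@6 MEM@7 WB@8
I2 ld r2 <- r4: IF@3 ID@6 stall=2 (RAW on I1.r4 (WB@8)) EX@9 MEM@10 WB@11
I3 ld r5 <- r5: IF@6 ID@9 stall=0 (-) EX@10 MEM@11 WB@12
I4 mul r4 <- r5,r1: IF@9 ID@10 stall=2 (RAW on I3.r5 (WB@12)) EX@13 MEM@14 WB@15

Answer: 5 8 11 12 15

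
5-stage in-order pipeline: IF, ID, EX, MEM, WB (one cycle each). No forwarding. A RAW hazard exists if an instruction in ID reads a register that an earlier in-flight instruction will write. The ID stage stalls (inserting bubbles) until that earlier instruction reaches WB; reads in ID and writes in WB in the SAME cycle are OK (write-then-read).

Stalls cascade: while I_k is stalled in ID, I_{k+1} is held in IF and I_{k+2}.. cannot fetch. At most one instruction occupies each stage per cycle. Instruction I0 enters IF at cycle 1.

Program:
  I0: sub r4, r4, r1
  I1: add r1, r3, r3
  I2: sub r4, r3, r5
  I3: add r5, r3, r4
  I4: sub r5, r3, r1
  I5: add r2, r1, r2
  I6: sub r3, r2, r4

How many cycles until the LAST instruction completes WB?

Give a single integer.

I0 sub r4 <- r4,r1: IF@1 ID@2 stall=0 (-) EX@3 MEM@4 WB@5
I1 add r1 <- r3,r3: IF@2 ID@3 stall=0 (-) EX@4 MEM@5 WB@6
I2 sub r4 <- r3,r5: IF@3 ID@4 stall=0 (-) EX@5 MEM@6 WB@7
I3 add r5 <- r3,r4: IF@4 ID@5 stall=2 (RAW on I2.r4 (WB@7)) EX@8 MEM@9 WB@10
I4 sub r5 <- r3,r1: IF@5 ID@8 stall=0 (-) EX@9 MEM@10 WB@11
I5 add r2 <- r1,r2: IF@8 ID@9 stall=0 (-) EX@10 MEM@11 WB@12
I6 sub r3 <- r2,r4: IF@9 ID@10 stall=2 (RAW on I5.r2 (WB@12)) EX@13 MEM@14 WB@15

Answer: 15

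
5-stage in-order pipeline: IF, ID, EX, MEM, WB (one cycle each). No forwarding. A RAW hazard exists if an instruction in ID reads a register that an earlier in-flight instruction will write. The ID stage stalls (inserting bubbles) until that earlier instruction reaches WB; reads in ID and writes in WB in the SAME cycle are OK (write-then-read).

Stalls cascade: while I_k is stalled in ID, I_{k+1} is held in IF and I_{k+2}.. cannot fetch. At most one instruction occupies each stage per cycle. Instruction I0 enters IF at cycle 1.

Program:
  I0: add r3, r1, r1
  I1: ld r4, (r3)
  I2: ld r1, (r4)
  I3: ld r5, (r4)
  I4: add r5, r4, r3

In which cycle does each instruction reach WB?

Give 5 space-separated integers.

Answer: 5 8 11 12 13

Derivation:
I0 add r3 <- r1,r1: IF@1 ID@2 stall=0 (-) EX@3 MEM@4 WB@5
I1 ld r4 <- r3: IF@2 ID@3 stall=2 (RAW on I0.r3 (WB@5)) EX@6 MEM@7 WB@8
I2 ld r1 <- r4: IF@3 ID@6 stall=2 (RAW on I1.r4 (WB@8)) EX@9 MEM@10 WB@11
I3 ld r5 <- r4: IF@6 ID@9 stall=0 (-) EX@10 MEM@11 WB@12
I4 add r5 <- r4,r3: IF@9 ID@10 stall=0 (-) EX@11 MEM@12 WB@13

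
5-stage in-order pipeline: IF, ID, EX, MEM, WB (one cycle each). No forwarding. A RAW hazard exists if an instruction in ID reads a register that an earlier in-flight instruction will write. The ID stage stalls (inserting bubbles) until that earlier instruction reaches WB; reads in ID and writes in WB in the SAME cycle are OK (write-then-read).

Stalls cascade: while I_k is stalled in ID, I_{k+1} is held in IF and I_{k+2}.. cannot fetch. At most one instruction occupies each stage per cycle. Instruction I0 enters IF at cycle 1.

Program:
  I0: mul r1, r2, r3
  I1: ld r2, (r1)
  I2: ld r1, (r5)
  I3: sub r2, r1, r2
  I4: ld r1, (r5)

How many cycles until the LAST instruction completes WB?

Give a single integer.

Answer: 13

Derivation:
I0 mul r1 <- r2,r3: IF@1 ID@2 stall=0 (-) EX@3 MEM@4 WB@5
I1 ld r2 <- r1: IF@2 ID@3 stall=2 (RAW on I0.r1 (WB@5)) EX@6 MEM@7 WB@8
I2 ld r1 <- r5: IF@3 ID@6 stall=0 (-) EX@7 MEM@8 WB@9
I3 sub r2 <- r1,r2: IF@6 ID@7 stall=2 (RAW on I2.r1 (WB@9)) EX@10 MEM@11 WB@12
I4 ld r1 <- r5: IF@7 ID@10 stall=0 (-) EX@11 MEM@12 WB@13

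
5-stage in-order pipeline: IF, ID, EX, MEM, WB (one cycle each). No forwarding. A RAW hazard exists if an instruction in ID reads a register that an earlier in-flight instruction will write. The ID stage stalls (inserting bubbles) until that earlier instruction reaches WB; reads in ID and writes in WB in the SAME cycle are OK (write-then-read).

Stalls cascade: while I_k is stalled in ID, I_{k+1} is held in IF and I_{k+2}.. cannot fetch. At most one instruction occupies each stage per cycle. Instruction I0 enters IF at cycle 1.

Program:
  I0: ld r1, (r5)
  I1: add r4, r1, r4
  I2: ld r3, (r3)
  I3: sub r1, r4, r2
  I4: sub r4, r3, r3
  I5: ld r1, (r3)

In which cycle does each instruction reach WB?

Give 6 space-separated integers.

I0 ld r1 <- r5: IF@1 ID@2 stall=0 (-) EX@3 MEM@4 WB@5
I1 add r4 <- r1,r4: IF@2 ID@3 stall=2 (RAW on I0.r1 (WB@5)) EX@6 MEM@7 WB@8
I2 ld r3 <- r3: IF@3 ID@6 stall=0 (-) EX@7 MEM@8 WB@9
I3 sub r1 <- r4,r2: IF@6 ID@7 stall=1 (RAW on I1.r4 (WB@8)) EX@9 MEM@10 WB@11
I4 sub r4 <- r3,r3: IF@7 ID@9 stall=0 (-) EX@10 MEM@11 WB@12
I5 ld r1 <- r3: IF@9 ID@10 stall=0 (-) EX@11 MEM@12 WB@13

Answer: 5 8 9 11 12 13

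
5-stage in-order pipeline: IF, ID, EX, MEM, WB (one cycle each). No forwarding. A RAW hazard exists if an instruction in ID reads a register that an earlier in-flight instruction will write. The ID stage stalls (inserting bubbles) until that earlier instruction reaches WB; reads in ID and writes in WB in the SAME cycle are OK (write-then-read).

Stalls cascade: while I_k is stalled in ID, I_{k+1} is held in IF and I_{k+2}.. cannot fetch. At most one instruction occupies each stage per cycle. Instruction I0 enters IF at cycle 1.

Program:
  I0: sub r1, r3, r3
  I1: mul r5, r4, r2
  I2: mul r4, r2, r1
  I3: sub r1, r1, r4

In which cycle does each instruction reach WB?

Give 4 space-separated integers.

I0 sub r1 <- r3,r3: IF@1 ID@2 stall=0 (-) EX@3 MEM@4 WB@5
I1 mul r5 <- r4,r2: IF@2 ID@3 stall=0 (-) EX@4 MEM@5 WB@6
I2 mul r4 <- r2,r1: IF@3 ID@4 stall=1 (RAW on I0.r1 (WB@5)) EX@6 MEM@7 WB@8
I3 sub r1 <- r1,r4: IF@4 ID@6 stall=2 (RAW on I2.r4 (WB@8)) EX@9 MEM@10 WB@11

Answer: 5 6 8 11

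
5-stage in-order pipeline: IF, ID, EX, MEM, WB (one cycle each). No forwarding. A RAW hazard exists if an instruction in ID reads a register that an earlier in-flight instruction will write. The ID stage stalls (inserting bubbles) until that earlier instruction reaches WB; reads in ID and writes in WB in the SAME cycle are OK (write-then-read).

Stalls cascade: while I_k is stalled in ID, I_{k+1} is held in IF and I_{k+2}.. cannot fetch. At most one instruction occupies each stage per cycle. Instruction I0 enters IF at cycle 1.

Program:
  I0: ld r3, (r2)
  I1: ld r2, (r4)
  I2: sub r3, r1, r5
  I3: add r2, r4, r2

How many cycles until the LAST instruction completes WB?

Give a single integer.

I0 ld r3 <- r2: IF@1 ID@2 stall=0 (-) EX@3 MEM@4 WB@5
I1 ld r2 <- r4: IF@2 ID@3 stall=0 (-) EX@4 MEM@5 WB@6
I2 sub r3 <- r1,r5: IF@3 ID@4 stall=0 (-) EX@5 MEM@6 WB@7
I3 add r2 <- r4,r2: IF@4 ID@5 stall=1 (RAW on I1.r2 (WB@6)) EX@7 MEM@8 WB@9

Answer: 9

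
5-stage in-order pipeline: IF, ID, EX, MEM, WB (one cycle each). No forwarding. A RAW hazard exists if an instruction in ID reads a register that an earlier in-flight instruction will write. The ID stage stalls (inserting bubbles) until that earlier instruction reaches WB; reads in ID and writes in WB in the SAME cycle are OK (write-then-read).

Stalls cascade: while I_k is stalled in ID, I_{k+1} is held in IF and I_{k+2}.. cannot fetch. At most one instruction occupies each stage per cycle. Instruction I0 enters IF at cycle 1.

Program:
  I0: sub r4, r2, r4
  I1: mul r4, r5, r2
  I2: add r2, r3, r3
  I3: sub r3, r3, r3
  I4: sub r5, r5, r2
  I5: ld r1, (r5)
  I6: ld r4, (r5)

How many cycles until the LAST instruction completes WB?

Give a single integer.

Answer: 14

Derivation:
I0 sub r4 <- r2,r4: IF@1 ID@2 stall=0 (-) EX@3 MEM@4 WB@5
I1 mul r4 <- r5,r2: IF@2 ID@3 stall=0 (-) EX@4 MEM@5 WB@6
I2 add r2 <- r3,r3: IF@3 ID@4 stall=0 (-) EX@5 MEM@6 WB@7
I3 sub r3 <- r3,r3: IF@4 ID@5 stall=0 (-) EX@6 MEM@7 WB@8
I4 sub r5 <- r5,r2: IF@5 ID@6 stall=1 (RAW on I2.r2 (WB@7)) EX@8 MEM@9 WB@10
I5 ld r1 <- r5: IF@6 ID@8 stall=2 (RAW on I4.r5 (WB@10)) EX@11 MEM@12 WB@13
I6 ld r4 <- r5: IF@8 ID@11 stall=0 (-) EX@12 MEM@13 WB@14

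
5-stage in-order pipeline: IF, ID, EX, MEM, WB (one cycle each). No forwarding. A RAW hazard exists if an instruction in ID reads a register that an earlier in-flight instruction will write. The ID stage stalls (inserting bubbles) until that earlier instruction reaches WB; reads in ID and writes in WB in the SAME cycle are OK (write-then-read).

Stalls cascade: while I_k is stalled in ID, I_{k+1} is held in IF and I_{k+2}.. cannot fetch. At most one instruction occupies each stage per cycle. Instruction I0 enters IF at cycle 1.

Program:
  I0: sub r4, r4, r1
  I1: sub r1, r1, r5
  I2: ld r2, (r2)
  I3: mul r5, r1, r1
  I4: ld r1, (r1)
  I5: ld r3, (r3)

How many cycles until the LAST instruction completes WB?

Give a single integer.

I0 sub r4 <- r4,r1: IF@1 ID@2 stall=0 (-) EX@3 MEM@4 WB@5
I1 sub r1 <- r1,r5: IF@2 ID@3 stall=0 (-) EX@4 MEM@5 WB@6
I2 ld r2 <- r2: IF@3 ID@4 stall=0 (-) EX@5 MEM@6 WB@7
I3 mul r5 <- r1,r1: IF@4 ID@5 stall=1 (RAW on I1.r1 (WB@6)) EX@7 MEM@8 WB@9
I4 ld r1 <- r1: IF@5 ID@7 stall=0 (-) EX@8 MEM@9 WB@10
I5 ld r3 <- r3: IF@7 ID@8 stall=0 (-) EX@9 MEM@10 WB@11

Answer: 11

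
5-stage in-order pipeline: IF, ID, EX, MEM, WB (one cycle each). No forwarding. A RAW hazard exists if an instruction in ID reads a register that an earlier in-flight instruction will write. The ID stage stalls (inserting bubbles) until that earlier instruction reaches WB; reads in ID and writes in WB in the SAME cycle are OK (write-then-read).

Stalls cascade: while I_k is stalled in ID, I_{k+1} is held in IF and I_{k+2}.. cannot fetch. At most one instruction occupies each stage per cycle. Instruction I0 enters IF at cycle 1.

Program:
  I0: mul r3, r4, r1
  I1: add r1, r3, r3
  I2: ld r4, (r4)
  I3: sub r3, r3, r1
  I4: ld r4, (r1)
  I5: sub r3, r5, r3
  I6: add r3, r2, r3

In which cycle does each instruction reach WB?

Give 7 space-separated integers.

I0 mul r3 <- r4,r1: IF@1 ID@2 stall=0 (-) EX@3 MEM@4 WB@5
I1 add r1 <- r3,r3: IF@2 ID@3 stall=2 (RAW on I0.r3 (WB@5)) EX@6 MEM@7 WB@8
I2 ld r4 <- r4: IF@3 ID@6 stall=0 (-) EX@7 MEM@8 WB@9
I3 sub r3 <- r3,r1: IF@6 ID@7 stall=1 (RAW on I1.r1 (WB@8)) EX@9 MEM@10 WB@11
I4 ld r4 <- r1: IF@7 ID@9 stall=0 (-) EX@10 MEM@11 WB@12
I5 sub r3 <- r5,r3: IF@9 ID@10 stall=1 (RAW on I3.r3 (WB@11)) EX@12 MEM@13 WB@14
I6 add r3 <- r2,r3: IF@10 ID@12 stall=2 (RAW on I5.r3 (WB@14)) EX@15 MEM@16 WB@17

Answer: 5 8 9 11 12 14 17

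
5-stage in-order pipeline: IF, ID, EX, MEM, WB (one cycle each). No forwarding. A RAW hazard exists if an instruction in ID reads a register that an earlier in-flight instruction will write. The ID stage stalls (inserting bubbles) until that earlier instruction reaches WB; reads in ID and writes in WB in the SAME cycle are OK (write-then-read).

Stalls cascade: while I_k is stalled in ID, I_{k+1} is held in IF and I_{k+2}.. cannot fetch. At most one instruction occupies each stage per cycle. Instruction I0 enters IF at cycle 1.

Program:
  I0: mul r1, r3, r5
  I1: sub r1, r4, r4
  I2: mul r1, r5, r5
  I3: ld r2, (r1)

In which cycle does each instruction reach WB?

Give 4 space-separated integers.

Answer: 5 6 7 10

Derivation:
I0 mul r1 <- r3,r5: IF@1 ID@2 stall=0 (-) EX@3 MEM@4 WB@5
I1 sub r1 <- r4,r4: IF@2 ID@3 stall=0 (-) EX@4 MEM@5 WB@6
I2 mul r1 <- r5,r5: IF@3 ID@4 stall=0 (-) EX@5 MEM@6 WB@7
I3 ld r2 <- r1: IF@4 ID@5 stall=2 (RAW on I2.r1 (WB@7)) EX@8 MEM@9 WB@10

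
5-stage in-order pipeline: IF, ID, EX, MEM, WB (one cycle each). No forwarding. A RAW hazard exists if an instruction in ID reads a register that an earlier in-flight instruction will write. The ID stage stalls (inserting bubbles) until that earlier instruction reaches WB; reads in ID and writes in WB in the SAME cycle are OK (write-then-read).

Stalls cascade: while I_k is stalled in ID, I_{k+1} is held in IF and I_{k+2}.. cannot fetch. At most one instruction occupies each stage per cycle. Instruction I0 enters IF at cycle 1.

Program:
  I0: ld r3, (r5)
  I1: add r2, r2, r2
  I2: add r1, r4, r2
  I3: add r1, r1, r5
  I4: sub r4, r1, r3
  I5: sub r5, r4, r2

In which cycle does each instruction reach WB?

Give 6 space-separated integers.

I0 ld r3 <- r5: IF@1 ID@2 stall=0 (-) EX@3 MEM@4 WB@5
I1 add r2 <- r2,r2: IF@2 ID@3 stall=0 (-) EX@4 MEM@5 WB@6
I2 add r1 <- r4,r2: IF@3 ID@4 stall=2 (RAW on I1.r2 (WB@6)) EX@7 MEM@8 WB@9
I3 add r1 <- r1,r5: IF@4 ID@7 stall=2 (RAW on I2.r1 (WB@9)) EX@10 MEM@11 WB@12
I4 sub r4 <- r1,r3: IF@7 ID@10 stall=2 (RAW on I3.r1 (WB@12)) EX@13 MEM@14 WB@15
I5 sub r5 <- r4,r2: IF@10 ID@13 stall=2 (RAW on I4.r4 (WB@15)) EX@16 MEM@17 WB@18

Answer: 5 6 9 12 15 18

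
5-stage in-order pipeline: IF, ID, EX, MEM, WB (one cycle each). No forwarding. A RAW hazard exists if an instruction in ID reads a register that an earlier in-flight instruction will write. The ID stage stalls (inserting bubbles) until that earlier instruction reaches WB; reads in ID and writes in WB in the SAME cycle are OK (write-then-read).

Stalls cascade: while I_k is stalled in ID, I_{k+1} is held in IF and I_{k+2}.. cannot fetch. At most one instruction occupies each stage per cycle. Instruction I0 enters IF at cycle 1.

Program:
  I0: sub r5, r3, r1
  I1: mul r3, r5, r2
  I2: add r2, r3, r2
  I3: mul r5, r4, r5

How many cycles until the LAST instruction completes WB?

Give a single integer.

Answer: 12

Derivation:
I0 sub r5 <- r3,r1: IF@1 ID@2 stall=0 (-) EX@3 MEM@4 WB@5
I1 mul r3 <- r5,r2: IF@2 ID@3 stall=2 (RAW on I0.r5 (WB@5)) EX@6 MEM@7 WB@8
I2 add r2 <- r3,r2: IF@3 ID@6 stall=2 (RAW on I1.r3 (WB@8)) EX@9 MEM@10 WB@11
I3 mul r5 <- r4,r5: IF@6 ID@9 stall=0 (-) EX@10 MEM@11 WB@12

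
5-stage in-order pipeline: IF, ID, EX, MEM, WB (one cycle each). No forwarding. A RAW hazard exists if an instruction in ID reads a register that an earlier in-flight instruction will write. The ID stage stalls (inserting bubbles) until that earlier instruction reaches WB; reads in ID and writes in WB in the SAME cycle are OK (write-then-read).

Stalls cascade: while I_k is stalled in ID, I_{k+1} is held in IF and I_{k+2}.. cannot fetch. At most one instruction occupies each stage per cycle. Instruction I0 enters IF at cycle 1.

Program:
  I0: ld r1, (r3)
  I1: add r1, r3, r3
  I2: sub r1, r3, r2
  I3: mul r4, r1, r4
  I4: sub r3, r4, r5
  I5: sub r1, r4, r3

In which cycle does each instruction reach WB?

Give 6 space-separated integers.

I0 ld r1 <- r3: IF@1 ID@2 stall=0 (-) EX@3 MEM@4 WB@5
I1 add r1 <- r3,r3: IF@2 ID@3 stall=0 (-) EX@4 MEM@5 WB@6
I2 sub r1 <- r3,r2: IF@3 ID@4 stall=0 (-) EX@5 MEM@6 WB@7
I3 mul r4 <- r1,r4: IF@4 ID@5 stall=2 (RAW on I2.r1 (WB@7)) EX@8 MEM@9 WB@10
I4 sub r3 <- r4,r5: IF@5 ID@8 stall=2 (RAW on I3.r4 (WB@10)) EX@11 MEM@12 WB@13
I5 sub r1 <- r4,r3: IF@8 ID@11 stall=2 (RAW on I4.r3 (WB@13)) EX@14 MEM@15 WB@16

Answer: 5 6 7 10 13 16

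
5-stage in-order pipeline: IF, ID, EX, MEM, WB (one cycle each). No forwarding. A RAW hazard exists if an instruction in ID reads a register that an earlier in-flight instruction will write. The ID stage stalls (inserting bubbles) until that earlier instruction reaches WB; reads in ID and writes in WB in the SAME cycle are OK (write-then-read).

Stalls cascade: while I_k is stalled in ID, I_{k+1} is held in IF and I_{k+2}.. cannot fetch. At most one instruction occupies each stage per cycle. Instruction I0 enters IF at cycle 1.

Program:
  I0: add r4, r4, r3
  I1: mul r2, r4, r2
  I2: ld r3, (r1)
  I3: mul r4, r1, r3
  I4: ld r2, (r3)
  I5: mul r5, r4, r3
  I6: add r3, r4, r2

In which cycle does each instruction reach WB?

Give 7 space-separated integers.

I0 add r4 <- r4,r3: IF@1 ID@2 stall=0 (-) EX@3 MEM@4 WB@5
I1 mul r2 <- r4,r2: IF@2 ID@3 stall=2 (RAW on I0.r4 (WB@5)) EX@6 MEM@7 WB@8
I2 ld r3 <- r1: IF@3 ID@6 stall=0 (-) EX@7 MEM@8 WB@9
I3 mul r4 <- r1,r3: IF@6 ID@7 stall=2 (RAW on I2.r3 (WB@9)) EX@10 MEM@11 WB@12
I4 ld r2 <- r3: IF@7 ID@10 stall=0 (-) EX@11 MEM@12 WB@13
I5 mul r5 <- r4,r3: IF@10 ID@11 stall=1 (RAW on I3.r4 (WB@12)) EX@13 MEM@14 WB@15
I6 add r3 <- r4,r2: IF@11 ID@13 stall=0 (-) EX@14 MEM@15 WB@16

Answer: 5 8 9 12 13 15 16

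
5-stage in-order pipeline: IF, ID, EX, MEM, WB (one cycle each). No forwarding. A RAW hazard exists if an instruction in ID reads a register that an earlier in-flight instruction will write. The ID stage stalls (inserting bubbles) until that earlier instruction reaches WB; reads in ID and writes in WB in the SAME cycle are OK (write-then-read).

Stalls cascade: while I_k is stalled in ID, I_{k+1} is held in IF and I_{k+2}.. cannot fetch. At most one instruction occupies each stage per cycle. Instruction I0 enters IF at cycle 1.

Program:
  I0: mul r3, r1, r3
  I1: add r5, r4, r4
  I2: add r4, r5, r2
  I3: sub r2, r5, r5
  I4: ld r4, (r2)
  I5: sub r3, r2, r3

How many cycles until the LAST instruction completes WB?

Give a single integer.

I0 mul r3 <- r1,r3: IF@1 ID@2 stall=0 (-) EX@3 MEM@4 WB@5
I1 add r5 <- r4,r4: IF@2 ID@3 stall=0 (-) EX@4 MEM@5 WB@6
I2 add r4 <- r5,r2: IF@3 ID@4 stall=2 (RAW on I1.r5 (WB@6)) EX@7 MEM@8 WB@9
I3 sub r2 <- r5,r5: IF@4 ID@7 stall=0 (-) EX@8 MEM@9 WB@10
I4 ld r4 <- r2: IF@7 ID@8 stall=2 (RAW on I3.r2 (WB@10)) EX@11 MEM@12 WB@13
I5 sub r3 <- r2,r3: IF@8 ID@11 stall=0 (-) EX@12 MEM@13 WB@14

Answer: 14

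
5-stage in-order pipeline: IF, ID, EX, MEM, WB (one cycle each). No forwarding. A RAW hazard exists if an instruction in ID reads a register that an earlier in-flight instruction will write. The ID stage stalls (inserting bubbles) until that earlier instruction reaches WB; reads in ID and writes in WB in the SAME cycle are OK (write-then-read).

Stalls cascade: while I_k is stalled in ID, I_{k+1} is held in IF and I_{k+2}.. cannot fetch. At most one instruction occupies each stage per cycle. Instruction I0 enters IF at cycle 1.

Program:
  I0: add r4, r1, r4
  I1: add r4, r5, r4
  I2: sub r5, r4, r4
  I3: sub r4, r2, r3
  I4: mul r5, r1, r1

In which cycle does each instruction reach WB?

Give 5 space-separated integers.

Answer: 5 8 11 12 13

Derivation:
I0 add r4 <- r1,r4: IF@1 ID@2 stall=0 (-) EX@3 MEM@4 WB@5
I1 add r4 <- r5,r4: IF@2 ID@3 stall=2 (RAW on I0.r4 (WB@5)) EX@6 MEM@7 WB@8
I2 sub r5 <- r4,r4: IF@3 ID@6 stall=2 (RAW on I1.r4 (WB@8)) EX@9 MEM@10 WB@11
I3 sub r4 <- r2,r3: IF@6 ID@9 stall=0 (-) EX@10 MEM@11 WB@12
I4 mul r5 <- r1,r1: IF@9 ID@10 stall=0 (-) EX@11 MEM@12 WB@13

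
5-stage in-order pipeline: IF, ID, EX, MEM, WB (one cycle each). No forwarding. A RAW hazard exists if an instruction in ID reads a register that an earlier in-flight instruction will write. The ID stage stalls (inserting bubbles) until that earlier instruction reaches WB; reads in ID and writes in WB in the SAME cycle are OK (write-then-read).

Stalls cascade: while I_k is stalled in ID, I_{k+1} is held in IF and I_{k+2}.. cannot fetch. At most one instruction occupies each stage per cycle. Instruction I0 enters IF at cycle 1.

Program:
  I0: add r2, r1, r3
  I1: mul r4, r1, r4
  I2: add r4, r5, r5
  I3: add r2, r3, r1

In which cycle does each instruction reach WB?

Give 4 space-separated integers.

I0 add r2 <- r1,r3: IF@1 ID@2 stall=0 (-) EX@3 MEM@4 WB@5
I1 mul r4 <- r1,r4: IF@2 ID@3 stall=0 (-) EX@4 MEM@5 WB@6
I2 add r4 <- r5,r5: IF@3 ID@4 stall=0 (-) EX@5 MEM@6 WB@7
I3 add r2 <- r3,r1: IF@4 ID@5 stall=0 (-) EX@6 MEM@7 WB@8

Answer: 5 6 7 8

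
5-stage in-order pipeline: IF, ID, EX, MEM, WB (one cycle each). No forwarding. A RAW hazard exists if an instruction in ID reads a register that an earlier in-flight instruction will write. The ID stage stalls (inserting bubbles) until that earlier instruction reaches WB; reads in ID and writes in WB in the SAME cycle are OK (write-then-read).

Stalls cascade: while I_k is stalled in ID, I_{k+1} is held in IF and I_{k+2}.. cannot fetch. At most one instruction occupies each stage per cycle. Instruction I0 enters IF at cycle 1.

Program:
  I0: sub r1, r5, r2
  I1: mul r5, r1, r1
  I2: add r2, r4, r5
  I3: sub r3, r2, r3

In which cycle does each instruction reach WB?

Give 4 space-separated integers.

I0 sub r1 <- r5,r2: IF@1 ID@2 stall=0 (-) EX@3 MEM@4 WB@5
I1 mul r5 <- r1,r1: IF@2 ID@3 stall=2 (RAW on I0.r1 (WB@5)) EX@6 MEM@7 WB@8
I2 add r2 <- r4,r5: IF@3 ID@6 stall=2 (RAW on I1.r5 (WB@8)) EX@9 MEM@10 WB@11
I3 sub r3 <- r2,r3: IF@6 ID@9 stall=2 (RAW on I2.r2 (WB@11)) EX@12 MEM@13 WB@14

Answer: 5 8 11 14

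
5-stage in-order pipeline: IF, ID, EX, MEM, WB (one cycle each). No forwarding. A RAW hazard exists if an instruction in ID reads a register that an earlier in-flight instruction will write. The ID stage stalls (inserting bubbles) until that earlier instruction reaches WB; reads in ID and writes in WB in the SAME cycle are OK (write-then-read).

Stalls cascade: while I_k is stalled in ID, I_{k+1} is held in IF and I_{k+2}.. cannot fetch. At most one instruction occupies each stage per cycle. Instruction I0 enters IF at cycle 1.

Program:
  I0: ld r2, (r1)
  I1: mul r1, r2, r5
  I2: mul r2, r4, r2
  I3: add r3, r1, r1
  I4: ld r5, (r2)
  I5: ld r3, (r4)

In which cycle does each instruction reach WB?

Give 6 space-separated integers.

I0 ld r2 <- r1: IF@1 ID@2 stall=0 (-) EX@3 MEM@4 WB@5
I1 mul r1 <- r2,r5: IF@2 ID@3 stall=2 (RAW on I0.r2 (WB@5)) EX@6 MEM@7 WB@8
I2 mul r2 <- r4,r2: IF@3 ID@6 stall=0 (-) EX@7 MEM@8 WB@9
I3 add r3 <- r1,r1: IF@6 ID@7 stall=1 (RAW on I1.r1 (WB@8)) EX@9 MEM@10 WB@11
I4 ld r5 <- r2: IF@7 ID@9 stall=0 (-) EX@10 MEM@11 WB@12
I5 ld r3 <- r4: IF@9 ID@10 stall=0 (-) EX@11 MEM@12 WB@13

Answer: 5 8 9 11 12 13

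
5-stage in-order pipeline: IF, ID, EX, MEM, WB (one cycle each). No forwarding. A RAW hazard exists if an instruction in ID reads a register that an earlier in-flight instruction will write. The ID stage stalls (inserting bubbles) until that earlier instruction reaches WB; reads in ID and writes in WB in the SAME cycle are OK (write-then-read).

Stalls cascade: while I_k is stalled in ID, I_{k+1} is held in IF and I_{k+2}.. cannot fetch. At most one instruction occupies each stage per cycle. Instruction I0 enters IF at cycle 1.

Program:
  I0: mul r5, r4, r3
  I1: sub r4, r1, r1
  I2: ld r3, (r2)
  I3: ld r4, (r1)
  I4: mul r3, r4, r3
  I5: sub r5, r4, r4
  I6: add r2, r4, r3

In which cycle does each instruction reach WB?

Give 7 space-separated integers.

I0 mul r5 <- r4,r3: IF@1 ID@2 stall=0 (-) EX@3 MEM@4 WB@5
I1 sub r4 <- r1,r1: IF@2 ID@3 stall=0 (-) EX@4 MEM@5 WB@6
I2 ld r3 <- r2: IF@3 ID@4 stall=0 (-) EX@5 MEM@6 WB@7
I3 ld r4 <- r1: IF@4 ID@5 stall=0 (-) EX@6 MEM@7 WB@8
I4 mul r3 <- r4,r3: IF@5 ID@6 stall=2 (RAW on I3.r4 (WB@8)) EX@9 MEM@10 WB@11
I5 sub r5 <- r4,r4: IF@6 ID@9 stall=0 (-) EX@10 MEM@11 WB@12
I6 add r2 <- r4,r3: IF@9 ID@10 stall=1 (RAW on I4.r3 (WB@11)) EX@12 MEM@13 WB@14

Answer: 5 6 7 8 11 12 14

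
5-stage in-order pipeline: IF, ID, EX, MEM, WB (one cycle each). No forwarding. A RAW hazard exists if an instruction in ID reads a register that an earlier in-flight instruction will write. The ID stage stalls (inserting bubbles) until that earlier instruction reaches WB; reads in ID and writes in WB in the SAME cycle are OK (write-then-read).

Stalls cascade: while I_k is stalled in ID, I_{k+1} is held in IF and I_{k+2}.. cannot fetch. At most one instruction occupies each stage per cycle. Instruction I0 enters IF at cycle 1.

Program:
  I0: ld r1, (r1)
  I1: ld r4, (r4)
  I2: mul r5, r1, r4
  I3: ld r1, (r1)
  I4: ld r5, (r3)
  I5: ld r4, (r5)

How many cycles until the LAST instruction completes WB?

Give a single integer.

Answer: 14

Derivation:
I0 ld r1 <- r1: IF@1 ID@2 stall=0 (-) EX@3 MEM@4 WB@5
I1 ld r4 <- r4: IF@2 ID@3 stall=0 (-) EX@4 MEM@5 WB@6
I2 mul r5 <- r1,r4: IF@3 ID@4 stall=2 (RAW on I1.r4 (WB@6)) EX@7 MEM@8 WB@9
I3 ld r1 <- r1: IF@4 ID@7 stall=0 (-) EX@8 MEM@9 WB@10
I4 ld r5 <- r3: IF@7 ID@8 stall=0 (-) EX@9 MEM@10 WB@11
I5 ld r4 <- r5: IF@8 ID@9 stall=2 (RAW on I4.r5 (WB@11)) EX@12 MEM@13 WB@14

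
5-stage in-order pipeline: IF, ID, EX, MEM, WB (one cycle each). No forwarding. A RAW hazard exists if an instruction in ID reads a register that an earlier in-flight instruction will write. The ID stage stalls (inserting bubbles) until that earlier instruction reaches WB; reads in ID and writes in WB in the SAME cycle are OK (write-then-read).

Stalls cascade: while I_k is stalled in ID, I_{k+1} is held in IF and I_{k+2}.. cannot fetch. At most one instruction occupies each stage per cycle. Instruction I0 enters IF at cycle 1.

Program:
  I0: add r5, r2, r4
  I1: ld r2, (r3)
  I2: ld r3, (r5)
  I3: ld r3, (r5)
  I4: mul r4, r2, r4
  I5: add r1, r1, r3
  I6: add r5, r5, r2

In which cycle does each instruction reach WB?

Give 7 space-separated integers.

I0 add r5 <- r2,r4: IF@1 ID@2 stall=0 (-) EX@3 MEM@4 WB@5
I1 ld r2 <- r3: IF@2 ID@3 stall=0 (-) EX@4 MEM@5 WB@6
I2 ld r3 <- r5: IF@3 ID@4 stall=1 (RAW on I0.r5 (WB@5)) EX@6 MEM@7 WB@8
I3 ld r3 <- r5: IF@4 ID@6 stall=0 (-) EX@7 MEM@8 WB@9
I4 mul r4 <- r2,r4: IF@6 ID@7 stall=0 (-) EX@8 MEM@9 WB@10
I5 add r1 <- r1,r3: IF@7 ID@8 stall=1 (RAW on I3.r3 (WB@9)) EX@10 MEM@11 WB@12
I6 add r5 <- r5,r2: IF@8 ID@10 stall=0 (-) EX@11 MEM@12 WB@13

Answer: 5 6 8 9 10 12 13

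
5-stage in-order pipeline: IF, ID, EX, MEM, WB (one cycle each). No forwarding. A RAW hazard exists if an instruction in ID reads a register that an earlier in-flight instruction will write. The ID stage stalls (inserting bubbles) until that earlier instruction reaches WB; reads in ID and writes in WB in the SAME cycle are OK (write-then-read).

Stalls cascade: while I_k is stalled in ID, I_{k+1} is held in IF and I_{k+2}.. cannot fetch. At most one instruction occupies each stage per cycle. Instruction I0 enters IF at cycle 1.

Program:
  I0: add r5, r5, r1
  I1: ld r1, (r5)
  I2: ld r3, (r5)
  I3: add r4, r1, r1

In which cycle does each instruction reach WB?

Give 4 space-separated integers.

Answer: 5 8 9 11

Derivation:
I0 add r5 <- r5,r1: IF@1 ID@2 stall=0 (-) EX@3 MEM@4 WB@5
I1 ld r1 <- r5: IF@2 ID@3 stall=2 (RAW on I0.r5 (WB@5)) EX@6 MEM@7 WB@8
I2 ld r3 <- r5: IF@3 ID@6 stall=0 (-) EX@7 MEM@8 WB@9
I3 add r4 <- r1,r1: IF@6 ID@7 stall=1 (RAW on I1.r1 (WB@8)) EX@9 MEM@10 WB@11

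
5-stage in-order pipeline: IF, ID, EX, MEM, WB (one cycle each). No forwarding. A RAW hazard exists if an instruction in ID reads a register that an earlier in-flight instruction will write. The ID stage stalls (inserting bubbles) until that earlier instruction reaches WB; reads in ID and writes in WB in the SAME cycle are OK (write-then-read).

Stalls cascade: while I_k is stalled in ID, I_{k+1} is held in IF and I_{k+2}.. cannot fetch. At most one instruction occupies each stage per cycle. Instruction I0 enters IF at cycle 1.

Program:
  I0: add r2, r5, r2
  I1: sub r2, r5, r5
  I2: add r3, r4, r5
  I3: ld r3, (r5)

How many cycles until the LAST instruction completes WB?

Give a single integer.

Answer: 8

Derivation:
I0 add r2 <- r5,r2: IF@1 ID@2 stall=0 (-) EX@3 MEM@4 WB@5
I1 sub r2 <- r5,r5: IF@2 ID@3 stall=0 (-) EX@4 MEM@5 WB@6
I2 add r3 <- r4,r5: IF@3 ID@4 stall=0 (-) EX@5 MEM@6 WB@7
I3 ld r3 <- r5: IF@4 ID@5 stall=0 (-) EX@6 MEM@7 WB@8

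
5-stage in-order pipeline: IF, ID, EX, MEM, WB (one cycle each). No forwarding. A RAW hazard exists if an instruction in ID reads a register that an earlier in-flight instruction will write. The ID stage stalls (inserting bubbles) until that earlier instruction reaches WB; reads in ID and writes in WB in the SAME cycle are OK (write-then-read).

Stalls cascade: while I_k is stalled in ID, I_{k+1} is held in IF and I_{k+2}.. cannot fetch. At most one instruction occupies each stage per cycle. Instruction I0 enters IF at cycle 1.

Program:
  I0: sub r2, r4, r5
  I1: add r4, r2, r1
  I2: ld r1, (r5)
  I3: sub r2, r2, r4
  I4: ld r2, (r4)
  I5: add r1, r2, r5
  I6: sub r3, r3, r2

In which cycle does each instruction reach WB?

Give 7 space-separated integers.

I0 sub r2 <- r4,r5: IF@1 ID@2 stall=0 (-) EX@3 MEM@4 WB@5
I1 add r4 <- r2,r1: IF@2 ID@3 stall=2 (RAW on I0.r2 (WB@5)) EX@6 MEM@7 WB@8
I2 ld r1 <- r5: IF@3 ID@6 stall=0 (-) EX@7 MEM@8 WB@9
I3 sub r2 <- r2,r4: IF@6 ID@7 stall=1 (RAW on I1.r4 (WB@8)) EX@9 MEM@10 WB@11
I4 ld r2 <- r4: IF@7 ID@9 stall=0 (-) EX@10 MEM@11 WB@12
I5 add r1 <- r2,r5: IF@9 ID@10 stall=2 (RAW on I4.r2 (WB@12)) EX@13 MEM@14 WB@15
I6 sub r3 <- r3,r2: IF@10 ID@13 stall=0 (-) EX@14 MEM@15 WB@16

Answer: 5 8 9 11 12 15 16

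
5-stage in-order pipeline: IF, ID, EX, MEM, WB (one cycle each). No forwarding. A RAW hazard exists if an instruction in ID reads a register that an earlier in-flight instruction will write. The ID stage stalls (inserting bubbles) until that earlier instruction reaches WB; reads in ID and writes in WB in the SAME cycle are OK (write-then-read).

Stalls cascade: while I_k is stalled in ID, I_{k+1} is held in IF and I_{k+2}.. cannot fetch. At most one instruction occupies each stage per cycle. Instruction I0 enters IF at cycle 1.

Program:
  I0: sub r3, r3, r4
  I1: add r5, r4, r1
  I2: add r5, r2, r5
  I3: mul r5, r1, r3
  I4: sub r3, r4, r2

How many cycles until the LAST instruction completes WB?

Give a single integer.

Answer: 11

Derivation:
I0 sub r3 <- r3,r4: IF@1 ID@2 stall=0 (-) EX@3 MEM@4 WB@5
I1 add r5 <- r4,r1: IF@2 ID@3 stall=0 (-) EX@4 MEM@5 WB@6
I2 add r5 <- r2,r5: IF@3 ID@4 stall=2 (RAW on I1.r5 (WB@6)) EX@7 MEM@8 WB@9
I3 mul r5 <- r1,r3: IF@4 ID@7 stall=0 (-) EX@8 MEM@9 WB@10
I4 sub r3 <- r4,r2: IF@7 ID@8 stall=0 (-) EX@9 MEM@10 WB@11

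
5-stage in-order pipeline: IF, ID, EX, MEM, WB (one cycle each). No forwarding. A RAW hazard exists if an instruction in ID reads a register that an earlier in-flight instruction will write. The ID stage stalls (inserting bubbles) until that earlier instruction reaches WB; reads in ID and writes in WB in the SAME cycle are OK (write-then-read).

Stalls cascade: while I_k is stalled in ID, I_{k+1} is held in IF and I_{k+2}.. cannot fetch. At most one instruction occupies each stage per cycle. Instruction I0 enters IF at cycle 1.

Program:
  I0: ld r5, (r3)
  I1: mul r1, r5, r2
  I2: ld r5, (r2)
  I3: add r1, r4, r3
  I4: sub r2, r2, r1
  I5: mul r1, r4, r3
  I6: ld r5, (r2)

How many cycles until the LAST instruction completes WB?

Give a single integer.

Answer: 16

Derivation:
I0 ld r5 <- r3: IF@1 ID@2 stall=0 (-) EX@3 MEM@4 WB@5
I1 mul r1 <- r5,r2: IF@2 ID@3 stall=2 (RAW on I0.r5 (WB@5)) EX@6 MEM@7 WB@8
I2 ld r5 <- r2: IF@3 ID@6 stall=0 (-) EX@7 MEM@8 WB@9
I3 add r1 <- r4,r3: IF@6 ID@7 stall=0 (-) EX@8 MEM@9 WB@10
I4 sub r2 <- r2,r1: IF@7 ID@8 stall=2 (RAW on I3.r1 (WB@10)) EX@11 MEM@12 WB@13
I5 mul r1 <- r4,r3: IF@8 ID@11 stall=0 (-) EX@12 MEM@13 WB@14
I6 ld r5 <- r2: IF@11 ID@12 stall=1 (RAW on I4.r2 (WB@13)) EX@14 MEM@15 WB@16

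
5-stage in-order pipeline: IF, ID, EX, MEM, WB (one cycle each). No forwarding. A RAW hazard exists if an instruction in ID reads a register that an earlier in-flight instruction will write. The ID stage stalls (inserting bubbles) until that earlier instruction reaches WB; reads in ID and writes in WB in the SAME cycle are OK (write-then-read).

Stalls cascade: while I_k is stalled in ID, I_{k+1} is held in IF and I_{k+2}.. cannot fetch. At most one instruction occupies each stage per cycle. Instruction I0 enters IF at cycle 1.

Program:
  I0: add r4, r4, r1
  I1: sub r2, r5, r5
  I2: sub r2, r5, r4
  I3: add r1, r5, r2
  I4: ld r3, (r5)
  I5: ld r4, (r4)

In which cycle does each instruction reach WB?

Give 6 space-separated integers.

I0 add r4 <- r4,r1: IF@1 ID@2 stall=0 (-) EX@3 MEM@4 WB@5
I1 sub r2 <- r5,r5: IF@2 ID@3 stall=0 (-) EX@4 MEM@5 WB@6
I2 sub r2 <- r5,r4: IF@3 ID@4 stall=1 (RAW on I0.r4 (WB@5)) EX@6 MEM@7 WB@8
I3 add r1 <- r5,r2: IF@4 ID@6 stall=2 (RAW on I2.r2 (WB@8)) EX@9 MEM@10 WB@11
I4 ld r3 <- r5: IF@6 ID@9 stall=0 (-) EX@10 MEM@11 WB@12
I5 ld r4 <- r4: IF@9 ID@10 stall=0 (-) EX@11 MEM@12 WB@13

Answer: 5 6 8 11 12 13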